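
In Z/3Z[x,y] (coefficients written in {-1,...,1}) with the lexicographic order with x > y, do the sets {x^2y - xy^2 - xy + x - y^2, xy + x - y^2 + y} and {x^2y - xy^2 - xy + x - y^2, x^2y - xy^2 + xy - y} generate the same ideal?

Yes, the ideals are equal.

Two ideals are equal iff their reduced Gröbner bases coincide (the reduced basis is unique for a fixed ordering).
Buchberger on the first generating set:
f_1 = x^2y - xy^2 - xy + x - y^2, LT = x^2y.
f_2 = xy + x - y^2 + y, LT = xy.

S(f_1,f_2): lcm = x^2y. S = -x^2 + xy + x - y^2.
  leading term x^2: no divisor's leading term divides it; move -x^2 to the remainder.
  leading term xy: subtract (1)·f_2 from xy + x - y^2 → -y
  leading term y: no divisor's leading term divides it; move -y to the remainder.
  remainder -x^2 - y ≠ 0; add g_3 = -x^2 - y to the basis.

S(f_1,g_3): lcm = x^2y. S = -xy^2 - xy + x + y^2.
  leading term xy^2: subtract (-y)·f_2 from -xy^2 - xy + x + y^2 → x - y^3 - y^2
  leading term x: no divisor's leading term divides it; move x to the remainder.
  leading term y^3: no divisor's leading term divides it; move -y^3 to the remainder.
  leading term y^2: no divisor's leading term divides it; move -y^2 to the remainder.
  remainder x - y^3 - y^2 ≠ 0; add g_4 = x - y^3 - y^2 to the basis.

S(f_1,g_4): lcm = x^2y. S = xy^4 + xy^3 - xy^2 - xy + x - y^2.
  leading term xy^4: subtract (y^3)·f_2 from xy^4 + xy^3 - xy^2 - xy + x - y^2 → -xy^2 - xy + x + y^5 - y^4 - y^2
  leading term xy^2: subtract (-y)·f_2 from -xy^2 - xy + x + y^5 - y^4 - y^2 → x + y^5 - y^4 - y^3
  leading term x: subtract (1)·g_4 from x + y^5 - y^4 - y^3 → y^5 - y^4 + y^2
  leading term y^5: no divisor's leading term divides it; move y^5 to the remainder.
  leading term y^4: no divisor's leading term divides it; move -y^4 to the remainder.
  leading term y^2: no divisor's leading term divides it; move y^2 to the remainder.
  remainder y^5 - y^4 + y^2 ≠ 0; add g_5 = y^5 - y^4 + y^2 to the basis.

S(f_2,g_4): lcm = xy. S = x + y^4 + y^3 - y^2 + y.
  leading term x: subtract (1)·g_4 from x + y^4 + y^3 - y^2 + y → y^4 - y^3 + y
  leading term y^4: no divisor's leading term divides it; move y^4 to the remainder.
  leading term y^3: no divisor's leading term divides it; move -y^3 to the remainder.
  leading term y: no divisor's leading term divides it; move y to the remainder.
  remainder y^4 - y^3 + y ≠ 0; add g_6 = y^4 - y^3 + y to the basis.

The other S-polynomials (S(f_2,g_3), S(g_3,g_4), S(f_1,g_5), S(f_2,g_5), S(g_3,g_5), S(g_4,g_5), S(f_1,g_6), S(f_2,g_6), S(g_3,g_6), S(g_4,g_6), S(g_5,g_6)) all reduce to 0 modulo the current basis, so we have a Gröbner basis.
Inter-reduce: drop elements whose leading term is divisible by another's, tail-reduce, and make monic.
Reduced Gröbner basis: {x - y^3 - y^2, y^4 - y^3 + y}.

Buchberger on the second generating set:
h_1 = x^2y - xy^2 - xy + x - y^2, LT = x^2y.
h_2 = x^2y - xy^2 + xy - y, LT = x^2y.

S(h_1,h_2): lcm = x^2y. S = xy + x - y^2 + y.
  leading term xy: no divisor's leading term divides it; move xy to the remainder.
  leading term x: no divisor's leading term divides it; move x to the remainder.
  leading term y^2: no divisor's leading term divides it; move -y^2 to the remainder.
  leading term y: no divisor's leading term divides it; move y to the remainder.
  remainder xy + x - y^2 + y ≠ 0; add k_3 = xy + x - y^2 + y to the basis.

S(h_1,k_3): lcm = x^2y. S = -x^2 + xy + x - y^2.
  leading term x^2: no divisor's leading term divides it; move -x^2 to the remainder.
  leading term xy: subtract (1)·k_3 from xy + x - y^2 → -y
  leading term y: no divisor's leading term divides it; move -y to the remainder.
  remainder -x^2 - y ≠ 0; add k_4 = -x^2 - y to the basis.

S(h_1,k_4): lcm = x^2y. S = -xy^2 - xy + x + y^2.
  leading term xy^2: subtract (-y)·k_3 from -xy^2 - xy + x + y^2 → x - y^3 - y^2
  leading term x: no divisor's leading term divides it; move x to the remainder.
  leading term y^3: no divisor's leading term divides it; move -y^3 to the remainder.
  leading term y^2: no divisor's leading term divides it; move -y^2 to the remainder.
  remainder x - y^3 - y^2 ≠ 0; add k_5 = x - y^3 - y^2 to the basis.

S(h_1,k_5): lcm = x^2y. S = xy^4 + xy^3 - xy^2 - xy + x - y^2.
  leading term xy^4: subtract (y^3)·k_3 from xy^4 + xy^3 - xy^2 - xy + x - y^2 → -xy^2 - xy + x + y^5 - y^4 - y^2
  leading term xy^2: subtract (-y)·k_3 from -xy^2 - xy + x + y^5 - y^4 - y^2 → x + y^5 - y^4 - y^3
  leading term x: subtract (1)·k_5 from x + y^5 - y^4 - y^3 → y^5 - y^4 + y^2
  leading term y^5: no divisor's leading term divides it; move y^5 to the remainder.
  leading term y^4: no divisor's leading term divides it; move -y^4 to the remainder.
  leading term y^2: no divisor's leading term divides it; move y^2 to the remainder.
  remainder y^5 - y^4 + y^2 ≠ 0; add k_6 = y^5 - y^4 + y^2 to the basis.

S(k_3,k_5): lcm = xy. S = x + y^4 + y^3 - y^2 + y.
  leading term x: subtract (1)·k_5 from x + y^4 + y^3 - y^2 + y → y^4 - y^3 + y
  leading term y^4: no divisor's leading term divides it; move y^4 to the remainder.
  leading term y^3: no divisor's leading term divides it; move -y^3 to the remainder.
  leading term y: no divisor's leading term divides it; move y to the remainder.
  remainder y^4 - y^3 + y ≠ 0; add k_7 = y^4 - y^3 + y to the basis.

The other S-polynomials (S(h_2,k_3), S(h_2,k_4), S(k_3,k_4), S(h_2,k_5), S(k_4,k_5), S(h_1,k_6), S(h_2,k_6), S(k_3,k_6), S(k_4,k_6), S(k_5,k_6), S(h_1,k_7), S(h_2,k_7), S(k_3,k_7), S(k_4,k_7), S(k_5,k_7), S(k_6,k_7)) all reduce to 0 modulo the current basis, so we have a Gröbner basis.
Inter-reduce: drop elements whose leading term is divisible by another's, tail-reduce, and make monic.
Reduced Gröbner basis: {x - y^3 - y^2, y^4 - y^3 + y}.

Same reduced basis, so the two generating sets span the same ideal.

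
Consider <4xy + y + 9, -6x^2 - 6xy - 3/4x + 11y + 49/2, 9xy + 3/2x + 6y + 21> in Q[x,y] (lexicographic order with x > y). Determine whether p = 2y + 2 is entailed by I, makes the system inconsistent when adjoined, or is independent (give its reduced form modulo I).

First compute the reduced Gröbner basis of I by Buchberger's algorithm.
f_1 = 4xy + y + 9, LT = xy.
f_2 = -6x^2 - 6xy - 3/4x + 11y + 49/2, LT = x^2.
f_3 = 9xy + 3/2x + 6y + 21, LT = xy.

S(f_1,f_2): lcm = x^2y. S = -xy^2 + 1/8xy + 9/4x + 11/6y^2 + 49/12y.
  reduce S modulo (f_1, f_2, f_3):
  remainder 9/4x + 25/12y^2 + 605/96y - 9/32 ≠ 0; add h_4 = 9/4x + 25/12y^2 + 605/96y - 9/32 to the basis.

S(f_1,f_3): lcm = xy. S = -1/6x - 5/12y - 1/12.
  reduce S modulo (f_1, f_2, f_3, h_4):
  remainder 25/162y^2 + 65/1296y - 5/48 ≠ 0; add h_5 = 25/162y^2 + 65/1296y - 5/48 to the basis.

S(f_2,f_3): lcm = x^2y. S = -1/6x^2 + xy^2 - 13/24xy - 7/3x - 11/6y^2 - 49/12y.
  reduce S modulo (f_1, f_2, f_3, h_4, h_5):
  remainder -25/288y - 25/288 ≠ 0; add h_6 = -25/288y - 25/288 to the basis.

The other S-polynomials (S(f_1,h_4), S(f_2,h_4), S(f_3,h_4), S(f_1,h_5), S(f_2,h_5), S(f_3,h_5), S(h_4,h_5), S(f_1,h_6), S(f_2,h_6), S(f_3,h_6), S(h_4,h_6), S(h_5,h_6)) all reduce to 0 modulo the current basis, so we have a Gröbner basis.
Inter-reduce: drop elements whose leading term is divisible by another's, tail-reduce, and make monic.
Reduced Gröbner basis: {x - 2, y + 1}.
Label its elements g_1 = x - 2, g_2 = y + 1.

Reduce p = 2y + 2 modulo G:
  leading term y: subtract (2)·g_2 from 2y + 2 → 0
  normal form = 0.
Since the normal form is 0, p ∈ I.

Ideal membership is decidable via reduction modulo a Gröbner basis.

2y + 2 lies in I (it reduces to 0).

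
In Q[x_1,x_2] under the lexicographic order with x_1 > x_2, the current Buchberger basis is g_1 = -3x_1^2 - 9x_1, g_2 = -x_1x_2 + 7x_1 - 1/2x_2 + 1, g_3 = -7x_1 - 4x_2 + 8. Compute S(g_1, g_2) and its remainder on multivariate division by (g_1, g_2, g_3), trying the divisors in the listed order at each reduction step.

lcm(LM(g_1), LM(g_2)) = x_1^2x_2.
S = (lcm/LT(g_1))·g_1 − (lcm/LT(g_2))·g_2 = 7x_1^2 + 5/2x_1x_2 + x_1.
Reduce S modulo (g_1, g_2, g_3) in that order:
  leading term x_1^2: subtract (-7/3)·g_1 from 7x_1^2 + 5/2x_1x_2 + x_1 → 5/2x_1x_2 - 20x_1
  leading term x_1x_2: subtract (-5/2)·g_2 from 5/2x_1x_2 - 20x_1 → -5/2x_1 - 5/4x_2 + 5/2
  leading term x_1: subtract (5/14)·g_3 from -5/2x_1 - 5/4x_2 + 5/2 → 5/28x_2 - 5/14
  leading term x_2: no divisor's leading term divides it; move 5/28x_2 to the remainder.
  leading term 1: no divisor's leading term divides it; move -5/14 to the remainder.
The remainder 5/28x_2 - 5/14 is nonzero, so it would be added as the next basis element.

S(g_1, g_2) = 7x_1^2 + 5/2x_1x_2 + x_1; remainder on division = 5/28x_2 - 5/14.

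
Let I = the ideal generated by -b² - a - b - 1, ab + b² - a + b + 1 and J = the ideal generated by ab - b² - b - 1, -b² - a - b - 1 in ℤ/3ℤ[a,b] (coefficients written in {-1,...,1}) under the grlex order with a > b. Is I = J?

Yes, the ideals are equal.

Equality of ideals is decidable: compute both reduced Gröbner bases (unique for the ordering) and check whether they agree.
Buchberger on the first generating set:
f_1 = -b² - a - b - 1, LT = b².
f_2 = ab + b² - a + b + 1, LT = ab.

S(f_1,f_2): lcm = ab². S = -b³ + a² - ab - b² + a - b.
  leading term b³: subtract (b)·f_1 from -b³ + a² - ab - b² + a - b → a² + a
  leading term a²: no divisor's leading term divides it; move a² to the remainder.
  leading term a: no divisor's leading term divides it; move a to the remainder.
  remainder a² + a ≠ 0; add g_3 = a² + a to the basis.

The other S-polynomials (S(f_1,g_3), S(f_2,g_3)) all reduce to 0 modulo the current basis, so we have a Gröbner basis.
Inter-reduce: drop elements whose leading term is divisible by another's, tail-reduce, and make monic.
Reduced Gröbner basis: {a² + a, ab + a, b² + a + b + 1}.

Buchberger on the second generating set:
h_1 = ab - b² - b - 1, LT = ab.
h_2 = -b² - a - b - 1, LT = b².

S(h_1,h_2): lcm = ab². S = -b³ - a² - ab - b² - a - b.
  leading term b³: subtract (b)·h_2 from -b³ - a² - ab - b² - a - b → -a² - a
  leading term a²: no divisor's leading term divides it; move -a² to the remainder.
  leading term a: no divisor's leading term divides it; move -a to the remainder.
  remainder -a² - a ≠ 0; add k_3 = -a² - a to the basis.

The other S-polynomials (S(h_1,k_3), S(h_2,k_3)) all reduce to 0 modulo the current basis, so we have a Gröbner basis.
Inter-reduce: drop elements whose leading term is divisible by another's, tail-reduce, and make monic.
Reduced Gröbner basis: {a² + a, ab + a, b² + a + b + 1}.

The two bases agree; hence the ideals are identical.
The same test decides containment: I ⊆ J iff every generator of I reduces to 0 modulo a Gröbner basis of J.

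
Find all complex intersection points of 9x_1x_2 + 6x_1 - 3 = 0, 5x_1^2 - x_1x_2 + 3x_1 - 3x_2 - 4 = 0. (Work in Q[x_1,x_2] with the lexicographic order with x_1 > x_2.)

{(-1/3, -5/3), (-1, -1), (3/5, -1/9)}

Compute a lex Gröbner basis by Buchberger's algorithm.
f_1 = 9x_1x_2 + 6x_1 - 3, LT = x_1x_2.
f_2 = 5x_1^2 - x_1x_2 + 3x_1 - 3x_2 - 4, LT = x_1^2.

S(f_1,f_2): lcm = x_1^2x_2. S = 2/3x_1^2 + 1/5x_1x_2^2 - 3/5x_1x_2 - 1/3x_1 + 3/5x_2^2 + 4/5x_2.
  leading term x_1^2: subtract (2/15)·f_2 from 2/3x_1^2 + 1/5x_1x_2^2 - 3/5x_1x_2 - 1/3x_1 + 3/5x_2^2 + 4/5x_2 → 1/5x_1x_2^2 - 7/15x_1x_2 - 11/15x_1 + 3/5x_2^2 + 6/5x_2 + 8/15
  leading term x_1x_2^2: subtract (1/45x_2)·f_1 from 1/5x_1x_2^2 - 7/15x_1x_2 - 11/15x_1 + 3/5x_2^2 + 6/5x_2 + 8/15 → -3/5x_1x_2 - 11/15x_1 + 3/5x_2^2 + 19/15x_2 + 8/15
  leading term x_1x_2: subtract (-1/15)·f_1 from -3/5x_1x_2 - 11/15x_1 + 3/5x_2^2 + 19/15x_2 + 8/15 → -1/3x_1 + 3/5x_2^2 + 19/15x_2 + 1/3
  leading term x_1: no divisor's leading term divides it; move -1/3x_1 to the remainder.
  leading term x_2^2: no divisor's leading term divides it; move 3/5x_2^2 to the remainder.
  leading term x_2: no divisor's leading term divides it; move 19/15x_2 to the remainder.
  leading term 1: no divisor's leading term divides it; move 1/3 to the remainder.
  remainder -1/3x_1 + 3/5x_2^2 + 19/15x_2 + 1/3 ≠ 0; add h_3 = -1/3x_1 + 3/5x_2^2 + 19/15x_2 + 1/3 to the basis.

S(f_1,h_3): lcm = x_1x_2. S = 2/3x_1 + 9/5x_2^3 + 19/5x_2^2 + x_2 - 1/3.
  leading term x_1: subtract (-2)·h_3 from 2/3x_1 + 9/5x_2^3 + 19/5x_2^2 + x_2 - 1/3 → 9/5x_2^3 + 5x_2^2 + 53/15x_2 + 1/3
  leading term x_2^3: no divisor's leading term divides it; move 9/5x_2^3 to the remainder.
  leading term x_2^2: no divisor's leading term divides it; move 5x_2^2 to the remainder.
  leading term x_2: no divisor's leading term divides it; move 53/15x_2 to the remainder.
  leading term 1: no divisor's leading term divides it; move 1/3 to the remainder.
  remainder 9/5x_2^3 + 5x_2^2 + 53/15x_2 + 1/3 ≠ 0; add h_4 = 9/5x_2^3 + 5x_2^2 + 53/15x_2 + 1/3 to the basis.

S(f_2,h_3): lcm = x_1^2. S = 9/5x_1x_2^2 + 18/5x_1x_2 + 8/5x_1 - 3/5x_2 - 4/5.
  leading term x_1x_2^2: subtract (1/5x_2)·f_1 from 9/5x_1x_2^2 + 18/5x_1x_2 + 8/5x_1 - 3/5x_2 - 4/5 → 12/5x_1x_2 + 8/5x_1 - 4/5
  leading term x_1x_2: subtract (4/15)·f_1 from 12/5x_1x_2 + 8/5x_1 - 4/5 → 0
  remainder 0.

S(f_1,h_4): lcm = x_1x_2^3. S = -19/9x_1x_2^2 - 53/27x_1x_2 - 5/27x_1 - 1/3x_2^2.
  leading term x_1x_2^2: subtract (-19/81x_2)·f_1 from -19/9x_1x_2^2 - 53/27x_1x_2 - 5/27x_1 - 1/3x_2^2 → -5/9x_1x_2 - 5/27x_1 - 1/3x_2^2 - 19/27x_2
  leading term x_1x_2: subtract (-5/81)·f_1 from -5/9x_1x_2 - 5/27x_1 - 1/3x_2^2 - 19/27x_2 → 5/27x_1 - 1/3x_2^2 - 19/27x_2 - 5/27
  leading term x_1: subtract (-5/9)·h_3 from 5/27x_1 - 1/3x_2^2 - 19/27x_2 - 5/27 → 0
  remainder 0.

S(f_2,h_4): leading monomials are coprime, so the S-polynomial reduces to 0 (Buchberger's first criterion).
S(h_3,h_4): leading monomials are coprime, so the S-polynomial reduces to 0 (Buchberger's first criterion).
Every S-polynomial of the final basis reduces to 0, so we have a Gröbner basis.
Inter-reduce: drop elements whose leading term is divisible by another's, tail-reduce, and make monic.
Reduced Gröbner basis: {x_1 - 9/5x_2^2 - 19/5x_2 - 1, x_2^3 + 25/9x_2^2 + 53/27x_2 + 5/27}.

Since the basis is lex-ordered, x_2^3 + 25/9x_2^2 + 53/27x_2 + 5/27 is univariate in x_2. Its roots are {-5/3, -1, -1/9}. Back-substituting each root into the other basis elements fixes the other coordinates.
  x_2 = -5/3: the earlier basis element becomes x_1 + 1/3 = 0, giving x_1 = -1/3 — point (-1/3, -5/3).
  x_2 = -1: the earlier basis element becomes x_1 + 1 = 0, giving x_1 = -1 — point (-1, -1).
  x_2 = -1/9: the earlier basis element becomes x_1 - 3/5 = 0, giving x_1 = 3/5 — point (3/5, -1/9).
Each listed point satisfies every original equation (direct substitution).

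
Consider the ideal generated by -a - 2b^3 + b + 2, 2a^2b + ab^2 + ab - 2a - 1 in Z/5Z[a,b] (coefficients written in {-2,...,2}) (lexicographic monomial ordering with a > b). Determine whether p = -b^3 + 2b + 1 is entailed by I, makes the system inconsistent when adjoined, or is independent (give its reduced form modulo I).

-b^3 + 2b + 1 is independent of I; its normal form modulo I is -b^3 + 2b + 1.

First compute the reduced Gröbner basis of I by Buchberger's algorithm.
f_1 = -a - 2b^3 + b + 2, LT = a.
f_2 = 2a^2b + ab^2 + ab - 2a - 1, LT = a^2b.

S(f_1,f_2): lcm = a^2b. S = 2ab^4 + ab^2 + a - 2.
  reduce S modulo (f_1, f_2):
  remainder b^7 - b^4 - b^3 + 2b^2 + b ≠ 0; add h_3 = b^7 - b^4 - b^3 + 2b^2 + b to the basis.

The other S-polynomials (S(f_1,h_3), S(f_2,h_3)) all reduce to 0 modulo the current basis, so we have a Gröbner basis.
Inter-reduce: drop elements whose leading term is divisible by another's, tail-reduce, and make monic.
Reduced Gröbner basis: {a + 2b^3 - b - 2, b^7 - b^4 - b^3 + 2b^2 + b}.
Label its elements g_1 = a + 2b^3 - b - 2, g_2 = b^7 - b^4 - b^3 + 2b^2 + b.

Reduce p = -b^3 + 2b + 1 modulo G:
  leading term b^3: no divisor's leading term divides it; move -b^3 to the remainder.
  leading term b: no divisor's leading term divides it; move 2b to the remainder.
  leading term 1: no divisor's leading term divides it; move 1 to the remainder.
  normal form = -b^3 + 2b + 1.
The normal form is nonzero, so p ∉ I. Since p minus its normal form lies in I, I + (p) = I + (r) where r = -b^3 + 2b + 1; decide whether this ideal is the whole ring.
Run Buchberger on G together with r (pairs among the g_i already reduce to 0 since G is a Gröbner basis):
g_1 = a + 2b^3 - b - 2, LT = a.
g_2 = b^7 - b^4 - b^3 + 2b^2 + b, LT = b^7.
r = -b^3 + 2b + 1, LT = b^3.

S(g_2,r): lcm = b^7. S = 2b^5 - b^3 + 2b^2 + b.
  reduce S modulo (g_1, g_2, r):
  remainder -b^2 + 2b - 2 ≠ 0; add m_4 = -b^2 + 2b - 2 to the basis.

The other S-polynomials (S(g_1,g_2), S(g_1,r), S(g_1,m_4), S(g_2,m_4), S(r,m_4)) all reduce to 0 modulo the current basis, so we have a Gröbner basis.
Inter-reduce: drop elements whose leading term is divisible by another's, tail-reduce, and make monic.
Reduced Gröbner basis: {a - 2b, b^2 - 2b + 2}.
The reduced Gröbner basis of I + (p) is {a - 2b, b^2 - 2b + 2} ≠ {1}, a proper ideal, so the enlarged system stays consistent: p is independent of I, with normal form -b^3 + 2b + 1.

Ideal membership is decidable via reduction modulo a Gröbner basis.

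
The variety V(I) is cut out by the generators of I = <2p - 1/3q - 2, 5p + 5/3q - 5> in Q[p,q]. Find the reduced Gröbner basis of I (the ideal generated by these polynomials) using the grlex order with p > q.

G = {p - 1, q}

f_1 = 2p - 1/3q - 2, LT = p.
f_2 = 5p + 5/3q - 5, LT = p.

S(f_1,f_2): lcm = p. S = -1/2q.
  reduce S modulo (f_1, f_2):
  remainder -1/2q ≠ 0; add g_3 = -1/2q to the basis.

The other S-polynomials (S(f_1,g_3), S(f_2,g_3)) all reduce to 0 modulo the current basis, so we have a Gröbner basis.
Inter-reduce: drop elements whose leading term is divisible by another's, tail-reduce, and make monic.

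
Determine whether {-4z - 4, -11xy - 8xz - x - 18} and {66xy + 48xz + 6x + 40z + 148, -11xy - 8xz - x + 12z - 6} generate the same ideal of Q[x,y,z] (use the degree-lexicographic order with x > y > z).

Yes, the ideals are equal.

Since reduced Gröbner bases are canonical representatives of ideals under a given ordering, it suffices to compute and compare them.
Buchberger on the first generating set:
f_1 = -4z - 4, LT = z.
f_2 = -11xy - 8xz - x - 18, LT = xy.

The S-polynomials (S(f_1,f_2)) all reduce to 0 modulo the current basis, so we have a Gröbner basis.
Inter-reduce: drop elements whose leading term is divisible by another's, tail-reduce, and make monic.
Reduced Gröbner basis: {xy - 7/11x + 18/11, z + 1}.

Buchberger on the second generating set:
h_1 = 66xy + 48xz + 6x + 40z + 148, LT = xy.
h_2 = -11xy - 8xz - x + 12z - 6, LT = xy.

S(h_1,h_2): lcm = xy. S = 56/33z + 56/33.
  reduce S modulo (h_1, h_2):
  remainder 56/33z + 56/33 ≠ 0; add k_3 = 56/33z + 56/33 to the basis.

The other S-polynomials (S(h_1,k_3), S(h_2,k_3)) all reduce to 0 modulo the current basis, so we have a Gröbner basis.
Inter-reduce: drop elements whose leading term is divisible by another's, tail-reduce, and make monic.
Reduced Gröbner basis: {xy - 7/11x + 18/11, z + 1}.

The two bases agree; hence the ideals are identical.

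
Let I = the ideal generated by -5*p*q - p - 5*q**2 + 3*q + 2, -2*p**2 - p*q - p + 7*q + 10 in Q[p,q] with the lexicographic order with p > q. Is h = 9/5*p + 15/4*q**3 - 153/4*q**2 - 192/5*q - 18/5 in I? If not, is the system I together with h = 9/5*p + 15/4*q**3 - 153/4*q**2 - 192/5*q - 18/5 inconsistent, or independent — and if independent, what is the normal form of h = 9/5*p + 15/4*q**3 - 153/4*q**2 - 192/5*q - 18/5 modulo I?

First compute the reduced Gröbner basis of I by Buchberger's algorithm.
f_1 = -5*p*q - p - 5*q**2 + 3*q + 2, LT = p*q.
f_2 = -2*p**2 - p*q - p + 7*q + 10, LT = p**2.

S(f_1,f_2): lcm = p**2*q. S = 1/5*p**2 + 1/2*p*q**2 - 11/10*p*q - 2/5*p + 7/2*q**2 + 5*q.
  leading term p**2: subtract (-1/10)·f_2 from 1/5*p**2 + 1/2*p*q**2 - 11/10*p*q - 2/5*p + 7/2*q**2 + 5*q → 1/2*p*q**2 - 6/5*p*q - 1/2*p + 7/2*q**2 + 57/10*q + 1
  leading term p*q**2: subtract (-1/10*q)·f_1 from 1/2*p*q**2 - 6/5*p*q - 1/2*p + 7/2*q**2 + 57/10*q + 1 → -13/10*p*q - 1/2*p - 1/2*q**3 + 19/5*q**2 + 59/10*q + 1
  leading term p*q: subtract (13/50)·f_1 from -13/10*p*q - 1/2*p - 1/2*q**3 + 19/5*q**2 + 59/10*q + 1 → -6/25*p - 1/2*q**3 + 51/10*q**2 + 128/25*q + 12/25
  leading term p: no divisor's leading term divides it; move -6/25*p to the remainder.
  leading term q**3: no divisor's leading term divides it; move -1/2*q**3 to the remainder.
  leading term q**2: no divisor's leading term divides it; move 51/10*q**2 to the remainder.
  leading term q: no divisor's leading term divides it; move 128/25*q to the remainder.
  leading term 1: no divisor's leading term divides it; move 12/25 to the remainder.
  remainder -6/25*p - 1/2*q**3 + 51/10*q**2 + 128/25*q + 12/25 ≠ 0; add k_3 = -6/25*p - 1/2*q**3 + 51/10*q**2 + 128/25*q + 12/25 to the basis.

S(f_1,k_3): lcm = p*q. S = 1/5*p - 25/12*q**4 + 85/4*q**3 + 67/3*q**2 + 7/5*q - 2/5.
  leading term p: subtract (-5/6)·k_3 from 1/5*p - 25/12*q**4 + 85/4*q**3 + 67/3*q**2 + 7/5*q - 2/5 → -25/12*q**4 + 125/6*q**3 + 319/12*q**2 + 17/3*q
  leading term q**4: no divisor's leading term divides it; move -25/12*q**4 to the remainder.
  leading term q**3: no divisor's leading term divides it; move 125/6*q**3 to the remainder.
  leading term q**2: no divisor's leading term divides it; move 319/12*q**2 to the remainder.
  leading term q: no divisor's leading term divides it; move 17/3*q to the remainder.
  remainder -25/12*q**4 + 125/6*q**3 + 319/12*q**2 + 17/3*q ≠ 0; add k_4 = -25/12*q**4 + 125/6*q**3 + 319/12*q**2 + 17/3*q to the basis.

The other S-polynomials (S(f_2,k_3), S(f_1,k_4), S(f_2,k_4), S(k_3,k_4)) all reduce to 0 modulo the current basis, so we have a Gröbner basis.
Inter-reduce: drop elements whose leading term is divisible by another's, tail-reduce, and make monic.
Reduced Gröbner basis: {p + 25/12*q**3 - 85/4*q**2 - 64/3*q - 2, q**4 - 10*q**3 - 319/25*q**2 - 68/25*q}.
Label its elements g_1 = p + 25/12*q**3 - 85/4*q**2 - 64/3*q - 2, g_2 = q**4 - 10*q**3 - 319/25*q**2 - 68/25*q.

Reduce h = 9/5*p + 15/4*q**3 - 153/4*q**2 - 192/5*q - 18/5 modulo G:
  leading term p: subtract (9/5)·g_1 from 9/5*p + 15/4*q**3 - 153/4*q**2 - 192/5*q - 18/5 → 0
  normal form = 0.
Since the normal form is 0, h ∈ I.

9/5*p + 15/4*q**3 - 153/4*q**2 - 192/5*q - 18/5 lies in I (it reduces to 0).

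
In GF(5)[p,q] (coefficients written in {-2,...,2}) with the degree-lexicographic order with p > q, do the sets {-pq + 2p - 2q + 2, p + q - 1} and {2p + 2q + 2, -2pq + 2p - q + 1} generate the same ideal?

No, the ideals differ.

Since reduced Gröbner bases are canonical representatives of ideals under a given ordering, it suffices to compute and compare them.
Buchberger on the first generating set:
f_1 = -pq + 2p - 2q + 2, LT = pq.
f_2 = p + q - 1, LT = p.

S(f_1,f_2): lcm = pq. S = -q^{2} - 2p - 2q - 2.
  leading term q^{2}: no divisor's leading term divides it; move -q^{2} to the remainder.
  leading term p: subtract (-2)·f_2 from -2p - 2q - 2 → 1
  leading term 1: no divisor's leading term divides it; move 1 to the remainder.
  remainder -q^{2} + 1 ≠ 0; add g_3 = -q^{2} + 1 to the basis.

S(f_1,g_3): lcm = pq^{2}. S = -2pq + 2q^{2} + p - 2q.
  leading term pq: subtract (2)·f_1 from -2pq + 2q^{2} + p - 2q → 2q^{2} + 2p + 2q + 1
  leading term q^{2}: subtract (-2)·g_3 from 2q^{2} + 2p + 2q + 1 → 2p + 2q - 2
  leading term p: subtract (2)·f_2 from 2p + 2q - 2 → 0
  remainder 0.

S(f_2,g_3): leading monomials are coprime, so the S-polynomial reduces to 0 (Buchberger's first criterion).
Every S-polynomial of the final basis reduces to 0, so we have a Gröbner basis.
Inter-reduce: drop elements whose leading term is divisible by another's, tail-reduce, and make monic.
Reduced Gröbner basis: {q^{2} - 1, p + q - 1}.

Buchberger on the second generating set:
h_1 = 2p + 2q + 2, LT = p.
h_2 = -2pq + 2p - q + 1, LT = pq.

S(h_1,h_2): lcm = pq. S = q^{2} + p - 2q - 2.
  leading term q^{2}: no divisor's leading term divides it; move q^{2} to the remainder.
  leading term p: subtract (-2)·h_1 from p - 2q - 2 → 2q + 2
  leading term q: no divisor's leading term divides it; move 2q to the remainder.
  leading term 1: no divisor's leading term divides it; move 2 to the remainder.
  remainder q^{2} + 2q + 2 ≠ 0; add k_3 = q^{2} + 2q + 2 to the basis.

S(h_1,k_3): leading monomials are coprime, so the S-polynomial reduces to 0 (Buchberger's first criterion).
S(h_2,k_3): lcm = pq^{2}. S = 2pq - 2q^{2} - 2p + 2q.
  leading term pq: subtract (q)·h_1 from 2pq - 2q^{2} - 2p + 2q → q^{2} - 2p
  leading term q^{2}: subtract (1)·k_3 from q^{2} - 2p → -2p - 2q - 2
  leading term p: subtract (-1)·h_1 from -2p - 2q - 2 → 0
  remainder 0.

Every S-polynomial of the final basis reduces to 0, so we have a Gröbner basis.
Inter-reduce: drop elements whose leading term is divisible by another's, tail-reduce, and make monic.
Reduced Gröbner basis: {q^{2} + 2q + 2, p + q + 1}.

Since the reduced bases disagree, the two ideals are not the same.
The choice of monomial ordering does not affect the verdict — as long as both bases are computed under the same ordering, their equality decides ideal equality.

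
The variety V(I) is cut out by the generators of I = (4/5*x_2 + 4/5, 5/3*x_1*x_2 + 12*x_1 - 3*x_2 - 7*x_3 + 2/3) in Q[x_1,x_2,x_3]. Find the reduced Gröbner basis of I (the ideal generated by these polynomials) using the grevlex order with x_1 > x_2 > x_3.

f_1 = 4/5*x_2 + 4/5, LT = x_2.
f_2 = 5/3*x_1*x_2 + 12*x_1 - 3*x_2 - 7*x_3 + 2/3, LT = x_1*x_2.

S(f_1,f_2): lcm = x_1*x_2. S = -31/5*x_1 + 9/5*x_2 + 21/5*x_3 - 2/5.
  leading term x_1: no divisor's leading term divides it; move -31/5*x_1 to the remainder.
  leading term x_2: subtract (9/4)·f_1 from 9/5*x_2 + 21/5*x_3 - 2/5 → 21/5*x_3 - 11/5
  leading term x_3: no divisor's leading term divides it; move 21/5*x_3 to the remainder.
  leading term 1: no divisor's leading term divides it; move -11/5 to the remainder.
  remainder -31/5*x_1 + 21/5*x_3 - 11/5 ≠ 0; add g_3 = -31/5*x_1 + 21/5*x_3 - 11/5 to the basis.

The other S-polynomials (S(f_1,g_3), S(f_2,g_3)) all reduce to 0 modulo the current basis, so we have a Gröbner basis.
Inter-reduce: drop elements whose leading term is divisible by another's, tail-reduce, and make monic.

G = {x_1 - 21/31*x_3 + 11/31, x_2 + 1}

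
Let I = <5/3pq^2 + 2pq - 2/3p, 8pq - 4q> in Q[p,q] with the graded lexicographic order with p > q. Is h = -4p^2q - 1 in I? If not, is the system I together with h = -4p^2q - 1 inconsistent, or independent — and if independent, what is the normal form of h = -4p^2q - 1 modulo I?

First compute the reduced Gröbner basis of I by Buchberger's algorithm.
f_1 = 5/3pq^2 + 2pq - 2/3p, LT = pq^2.
f_2 = 8pq - 4q, LT = pq.

S(f_1,f_2): lcm = pq^2. S = 6/5pq + 1/2q^2 - 2/5p.
  leading term pq: subtract (3/20)·f_2 from 6/5pq + 1/2q^2 - 2/5p → 1/2q^2 - 2/5p + 3/5q
  leading term q^2: no divisor's leading term divides it; move 1/2q^2 to the remainder.
  leading term p: no divisor's leading term divides it; move -2/5p to the remainder.
  leading term q: no divisor's leading term divides it; move 3/5q to the remainder.
  remainder 1/2q^2 - 2/5p + 3/5q ≠ 0; add k_3 = 1/2q^2 - 2/5p + 3/5q to the basis.

S(f_1,k_3): lcm = pq^2. S = 4/5p^2 - 2/5p.
  leading term p^2: no divisor's leading term divides it; move 4/5p^2 to the remainder.
  leading term p: no divisor's leading term divides it; move -2/5p to the remainder.
  remainder 4/5p^2 - 2/5p ≠ 0; add k_4 = 4/5p^2 - 2/5p to the basis.

S(f_2,k_3): lcm = pq^2. S = 4/5p^2 - 6/5pq - 1/2q^2.
  leading term p^2: subtract (1)·k_4 from 4/5p^2 - 6/5pq - 1/2q^2 → -6/5pq - 1/2q^2 + 2/5p
  leading term pq: subtract (-3/20)·f_2 from -6/5pq - 1/2q^2 + 2/5p → -1/2q^2 + 2/5p - 3/5q
  leading term q^2: subtract (-1)·k_3 from -1/2q^2 + 2/5p - 3/5q → 0
  remainder 0.

S(f_1,k_4): lcm = p^2q^2. S = 6/5p^2q + 1/2pq^2 - 2/5p^2.
  leading term p^2q: subtract (3/20p)·f_2 from 6/5p^2q + 1/2pq^2 - 2/5p^2 → 1/2pq^2 - 2/5p^2 + 3/5pq
  leading term pq^2: subtract (3/10)·f_1 from 1/2pq^2 - 2/5p^2 + 3/5pq → -2/5p^2 + 1/5p
  leading term p^2: subtract (-1/2)·k_4 from -2/5p^2 + 1/5p → 0
  remainder 0.

S(f_2,k_4): lcm = p^2q. S = 0.
  remainder 0.

S(k_3,k_4): leading monomials are coprime, so the S-polynomial reduces to 0 (Buchberger's first criterion).
Every S-polynomial of the final basis reduces to 0, so we have a Gröbner basis.
Inter-reduce: drop elements whose leading term is divisible by another's, tail-reduce, and make monic.
Reduced Gröbner basis: {p^2 - 1/2p, pq - 1/2q, q^2 - 4/5p + 6/5q}.
Label its elements g_1 = p^2 - 1/2p, g_2 = pq - 1/2q, g_3 = q^2 - 4/5p + 6/5q.

Reduce h = -4p^2q - 1 modulo G:
  leading term p^2q: subtract (-4q)·g_1 from -4p^2q - 1 → -2pq - 1
  leading term pq: subtract (-2)·g_2 from -2pq - 1 → -q - 1
  leading term q: no divisor's leading term divides it; move -q to the remainder.
  leading term 1: no divisor's leading term divides it; move -1 to the remainder.
  normal form = -q - 1.
The normal form is nonzero, so h ∉ I. Since h minus its normal form lies in I, I + (h) = I + (r) where r = -q - 1; decide whether this ideal is the whole ring.
Run Buchberger on G together with r (pairs among the g_i already reduce to 0 since G is a Gröbner basis):
g_1 = p^2 - 1/2p, LT = p^2.
g_2 = pq - 1/2q, LT = pq.
g_3 = q^2 - 4/5p + 6/5q, LT = q^2.
r = -q - 1, LT = q.

S(g_1,g_2): lcm = p^2q. S = 0.
  remainder 0.

S(g_1,g_3): leading monomials are coprime, so the S-polynomial reduces to 0 (Buchberger's first criterion).
S(g_1,r): leading monomials are coprime, so the S-polynomial reduces to 0 (Buchberger's first criterion).
S(g_2,g_3): lcm = pq^2. S = 4/5p^2 - 6/5pq - 1/2q^2.
  leading term p^2: subtract (4/5)·g_1 from 4/5p^2 - 6/5pq - 1/2q^2 → -6/5pq - 1/2q^2 + 2/5p
  leading term pq: subtract (-6/5)·g_2 from -6/5pq - 1/2q^2 + 2/5p → -1/2q^2 + 2/5p - 3/5q
  leading term q^2: subtract (-1/2)·g_3 from -1/2q^2 + 2/5p - 3/5q → 0
  remainder 0.

S(g_2,r): lcm = pq. S = -p - 1/2q.
  leading term p: no divisor's leading term divides it; move -p to the remainder.
  leading term q: subtract (1/2)·r from -1/2q → 1/2
  leading term 1: no divisor's leading term divides it; move 1/2 to the remainder.
  remainder -p + 1/2 ≠ 0; add m_5 = -p + 1/2 to the basis.

S(g_3,r): lcm = q^2. S = -4/5p + 1/5q.
  leading term p: subtract (4/5)·m_5 from -4/5p + 1/5q → 1/5q - 2/5
  leading term q: subtract (-1/5)·r from 1/5q - 2/5 → -3/5
  leading term 1: no divisor's leading term divides it; move -3/5 to the remainder.
  remainder -3/5 ≠ 0; add m_6 = -3/5 to the basis.

S(g_1,m_5): lcm = p^2. S = 0.
  remainder 0.

S(g_2,m_5): lcm = pq. S = 0.
  remainder 0.

S(g_3,m_5): leading monomials are coprime, so the S-polynomial reduces to 0 (Buchberger's first criterion).
S(r,m_5): leading monomials are coprime, so the S-polynomial reduces to 0 (Buchberger's first criterion).
S(g_1,m_6): leading monomials are coprime, so the S-polynomial reduces to 0 (Buchberger's first criterion).
S(g_2,m_6): leading monomials are coprime, so the S-polynomial reduces to 0 (Buchberger's first criterion).
S(g_3,m_6): leading monomials are coprime, so the S-polynomial reduces to 0 (Buchberger's first criterion).
S(r,m_6): leading monomials are coprime, so the S-polynomial reduces to 0 (Buchberger's first criterion).
S(m_5,m_6): leading monomials are coprime, so the S-polynomial reduces to 0 (Buchberger's first criterion).
Every S-polynomial of the final basis reduces to 0, so we have a Gröbner basis.
Inter-reduce: drop elements whose leading term is divisible by another's, tail-reduce, and make monic.
Reduced Gröbner basis: {1}.
The reduced Gröbner basis of I + (h) is {1}: the ideal is the whole ring, so the enlarged system has no common solution — adjoining h is inconsistent.

The remainder on division by a Gröbner basis is unique — it is the normal form.

Adjoining -4p^2q - 1 makes the ideal the whole ring: the system is inconsistent.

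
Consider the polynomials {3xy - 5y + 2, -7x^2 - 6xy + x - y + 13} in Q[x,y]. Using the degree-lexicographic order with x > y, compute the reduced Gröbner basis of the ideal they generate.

G = {x^2 - 1/7x + 11/7y - 17/7, xy - 5/3y + 2/3, y^2 - 14/33x + 7/99y - 64/99}

f_1 = 3xy - 5y + 2, LT = xy.
f_2 = -7x^2 - 6xy + x - y + 13, LT = x^2.

S(f_1,f_2): lcm = x^2y. S = -6/7xy^2 - 32/21xy - 1/7y^2 + 2/3x + 13/7y.
  reduce S modulo (f_1, f_2):
  remainder -11/7y^2 + 2/3x - 1/9y + 64/63 ≠ 0; add g_3 = -11/7y^2 + 2/3x - 1/9y + 64/63 to the basis.

The other S-polynomials (S(f_1,g_3), S(f_2,g_3)) all reduce to 0 modulo the current basis, so we have a Gröbner basis.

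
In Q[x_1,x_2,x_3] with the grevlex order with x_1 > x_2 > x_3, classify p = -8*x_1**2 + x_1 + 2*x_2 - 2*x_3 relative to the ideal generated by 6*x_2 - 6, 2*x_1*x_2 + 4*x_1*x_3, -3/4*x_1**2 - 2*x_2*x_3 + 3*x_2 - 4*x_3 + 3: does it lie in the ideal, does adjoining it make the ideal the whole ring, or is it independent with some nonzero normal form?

First compute the reduced Gröbner basis of I by Buchberger's algorithm.
f_1 = 6*x_2 - 6, LT = x_2.
f_2 = 2*x_1*x_2 + 4*x_1*x_3, LT = x_1*x_2.
f_3 = -3/4*x_1**2 - 2*x_2*x_3 + 3*x_2 - 4*x_3 + 3, LT = x_1**2.

S(f_1,f_2): lcm = x_1*x_2. S = -2*x_1*x_3 - x_1.
  leading term x_1*x_3: no divisor's leading term divides it; move -2*x_1*x_3 to the remainder.
  leading term x_1: no divisor's leading term divides it; move -x_1 to the remainder.
  remainder -2*x_1*x_3 - x_1 ≠ 0; add h_4 = -2*x_1*x_3 - x_1 to the basis.

S(f_2,f_3): lcm = x_1**2*x_2. S = 2*x_1**2*x_3 - 8/3*x_2**2*x_3 + 4*x_2**2 - 16/3*x_2*x_3 + 4*x_2.
  leading term x_1**2*x_3: subtract (-8/3*x_3)·f_3 from 2*x_1**2*x_3 - 8/3*x_2**2*x_3 + 4*x_2**2 - 16/3*x_2*x_3 + 4*x_2 → -8/3*x_2**2*x_3 - 16/3*x_2*x_3**2 + 4*x_2**2 + 8/3*x_2*x_3 - 32/3*x_3**2 + 4*x_2 + 8*x_3
  leading term x_2**2*x_3: subtract (-4/9*x_2*x_3)·f_1 from -8/3*x_2**2*x_3 - 16/3*x_2*x_3**2 + 4*x_2**2 + 8/3*x_2*x_3 - 32/3*x_3**2 + 4*x_2 + 8*x_3 → -16/3*x_2*x_3**2 + 4*x_2**2 - 32/3*x_3**2 + 4*x_2 + 8*x_3
  leading term x_2*x_3**2: subtract (-8/9*x_3**2)·f_1 from -16/3*x_2*x_3**2 + 4*x_2**2 - 32/3*x_3**2 + 4*x_2 + 8*x_3 → 4*x_2**2 - 16*x_3**2 + 4*x_2 + 8*x_3
  leading term x_2**2: subtract (2/3*x_2)·f_1 from 4*x_2**2 - 16*x_3**2 + 4*x_2 + 8*x_3 → -16*x_3**2 + 8*x_2 + 8*x_3
  leading term x_3**2: no divisor's leading term divides it; move -16*x_3**2 to the remainder.
  leading term x_2: subtract (4/3)·f_1 from 8*x_2 + 8*x_3 → 8*x_3 + 8
  leading term x_3: no divisor's leading term divides it; move 8*x_3 to the remainder.
  leading term 1: no divisor's leading term divides it; move 8 to the remainder.
  remainder -16*x_3**2 + 8*x_3 + 8 ≠ 0; add h_5 = -16*x_3**2 + 8*x_3 + 8 to the basis.

The other S-polynomials (S(f_1,f_3), S(f_1,h_4), S(f_2,h_4), S(f_3,h_4), S(f_1,h_5), S(f_2,h_5), S(f_3,h_5), S(h_4,h_5)) all reduce to 0 modulo the current basis, so we have a Gröbner basis.
Inter-reduce: drop elements whose leading term is divisible by another's, tail-reduce, and make monic.
Reduced Gröbner basis: {x_1**2 + 8*x_3 - 8, x_1*x_3 + 1/2*x_1, x_3**2 - 1/2*x_3 - 1/2, x_2 - 1}.
Label its elements g_1 = x_1**2 + 8*x_3 - 8, g_2 = x_1*x_3 + 1/2*x_1, g_3 = x_3**2 - 1/2*x_3 - 1/2, g_4 = x_2 - 1.

Reduce p = -8*x_1**2 + x_1 + 2*x_2 - 2*x_3 modulo G:
  leading term x_1**2: subtract (-8)·g_1 from -8*x_1**2 + x_1 + 2*x_2 - 2*x_3 → x_1 + 2*x_2 + 62*x_3 - 64
  leading term x_1: no divisor's leading term divides it; move x_1 to the remainder.
  leading term x_2: subtract (2)·g_4 from 2*x_2 + 62*x_3 - 64 → 62*x_3 - 62
  leading term x_3: no divisor's leading term divides it; move 62*x_3 to the remainder.
  leading term 1: no divisor's leading term divides it; move -62 to the remainder.
  normal form = x_1 + 62*x_3 - 62.
The normal form is nonzero, so p ∉ I. Since p minus its normal form lies in I, I + (p) = I + (r) where r = x_1 + 62*x_3 - 62; decide whether this ideal is the whole ring.
Run Buchberger on G together with r (pairs among the g_i already reduce to 0 since G is a Gröbner basis):
g_1 = x_1**2 + 8*x_3 - 8, LT = x_1**2.
g_2 = x_1*x_3 + 1/2*x_1, LT = x_1*x_3.
g_3 = x_3**2 - 1/2*x_3 - 1/2, LT = x_3**2.
g_4 = x_2 - 1, LT = x_2.
r = x_1 + 62*x_3 - 62, LT = x_1.

S(g_1,r): lcm = x_1**2. S = -62*x_1*x_3 + 62*x_1 + 8*x_3 - 8.
  leading term x_1*x_3: subtract (-62)·g_2 from -62*x_1*x_3 + 62*x_1 + 8*x_3 - 8 → 93*x_1 + 8*x_3 - 8
  leading term x_1: subtract (93)·r from 93*x_1 + 8*x_3 - 8 → -5758*x_3 + 5758
  leading term x_3: no divisor's leading term divides it; move -5758*x_3 to the remainder.
  leading term 1: no divisor's leading term divides it; move 5758 to the remainder.
  remainder -5758*x_3 + 5758 ≠ 0; add m_6 = -5758*x_3 + 5758 to the basis.

The other S-polynomials (S(g_1,g_2), S(g_1,g_3), S(g_1,g_4), S(g_2,g_3), S(g_2,g_4), S(g_2,r), S(g_3,g_4), S(g_3,r), S(g_4,r), S(g_1,m_6), S(g_2,m_6), S(g_3,m_6), S(g_4,m_6), S(r,m_6)) all reduce to 0 modulo the current basis, so we have a Gröbner basis.
Inter-reduce: drop elements whose leading term is divisible by another's, tail-reduce, and make monic.
Reduced Gröbner basis: {x_1, x_2 - 1, x_3 - 1}.
The reduced Gröbner basis of I + (p) is {x_1, x_2 - 1, x_3 - 1} ≠ {1}, a proper ideal, so the enlarged system stays consistent: p is independent of I, with normal form x_1 + 62*x_3 - 62.

-8*x_1**2 + x_1 + 2*x_2 - 2*x_3 is independent of I; its normal form modulo I is x_1 + 62*x_3 - 62.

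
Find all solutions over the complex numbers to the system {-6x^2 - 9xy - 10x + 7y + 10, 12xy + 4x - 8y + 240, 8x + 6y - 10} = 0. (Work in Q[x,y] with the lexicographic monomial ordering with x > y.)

Compute a lex Gröbner basis by Buchberger's algorithm.
f_1 = -6x^2 - 9xy - 10x + 7y + 10, LT = x^2.
f_2 = 12xy + 4x - 8y + 240, LT = xy.
f_3 = 8x + 6y - 10, LT = x.

S(f_1,f_2): lcm = x^2y. S = -1/3x^2 + 3/2xy^2 + 7/3xy - 20x - 7/6y^2 - 5/3y.
  leading term x^2: subtract (1/18)·f_1 from -1/3x^2 + 3/2xy^2 + 7/3xy - 20x - 7/6y^2 - 5/3y → 3/2xy^2 + 17/6xy - 175/9x - 7/6y^2 - 37/18y - 5/9
  leading term xy^2: subtract (1/8y)·f_2 from 3/2xy^2 + 17/6xy - 175/9x - 7/6y^2 - 37/18y - 5/9 → 7/3xy - 175/9x - 1/6y^2 - 577/18y - 5/9
  leading term xy: subtract (7/36)·f_2 from 7/3xy - 175/9x - 1/6y^2 - 577/18y - 5/9 → -182/9x - 1/6y^2 - 61/2y - 425/9
  leading term x: subtract (-91/36)·f_3 from -182/9x - 1/6y^2 - 61/2y - 425/9 → -1/6y^2 - 46/3y - 145/2
  leading term y^2: no divisor's leading term divides it; move -1/6y^2 to the remainder.
  leading term y: no divisor's leading term divides it; move -46/3y to the remainder.
  leading term 1: no divisor's leading term divides it; move -145/2 to the remainder.
  remainder -1/6y^2 - 46/3y - 145/2 ≠ 0; add h_4 = -1/6y^2 - 46/3y - 145/2 to the basis.

S(f_1,f_3): lcm = x^2. S = 3/4xy + 35/12x - 7/6y - 5/3.
  leading term xy: subtract (1/16)·f_2 from 3/4xy + 35/12x - 7/6y - 5/3 → 8/3x - 2/3y - 50/3
  leading term x: subtract (1/3)·f_3 from 8/3x - 2/3y - 50/3 → -8/3y - 40/3
  leading term y: no divisor's leading term divides it; move -8/3y to the remainder.
  leading term 1: no divisor's leading term divides it; move -40/3 to the remainder.
  remainder -8/3y - 40/3 ≠ 0; add h_5 = -8/3y - 40/3 to the basis.

The other S-polynomials (S(f_2,f_3), S(f_1,h_4), S(f_2,h_4), S(f_3,h_4), S(f_1,h_5), S(f_2,h_5), S(f_3,h_5), S(h_4,h_5)) all reduce to 0 modulo the current basis, so we have a Gröbner basis.
Inter-reduce: drop elements whose leading term is divisible by another's, tail-reduce, and make monic.
Reduced Gröbner basis: {x - 5, y + 5}.

The lex basis is triangular: the last element involves only y. Solving y + 5 = 0 gives y ∈ {-5}; substituting each value into the earlier elements determines the remaining variables.
  y = -5: the earlier basis element becomes x - 5 = 0, giving x = 5 — point (5, -5).
Each listed point satisfies every original equation (direct substitution).

{(5, -5)}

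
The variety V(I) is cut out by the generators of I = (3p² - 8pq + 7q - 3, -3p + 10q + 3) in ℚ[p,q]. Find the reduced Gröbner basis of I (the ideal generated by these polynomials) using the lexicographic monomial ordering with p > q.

Buchberger's algorithm terminates because the ascending chain of leading-term ideals stabilizes.

f_1 = 3p² - 8pq + 7q - 3, LT = p².
f_2 = -3p + 10q + 3, LT = p.

S(f_1,f_2): lcm = p². S = ⅔pq + p + 7/3q - 1.
  leading term pq: subtract (-2/9q)·f_2 from ⅔pq + p + 7/3q - 1 → p + 20/9q² + 3q - 1
  leading term p: subtract (-⅓)·f_2 from p + 20/9q² + 3q - 1 → 20/9q² + 19/3q
  leading term q²: no divisor's leading term divides it; move 20/9q² to the remainder.
  leading term q: no divisor's leading term divides it; move 19/3q to the remainder.
  remainder 20/9q² + 19/3q ≠ 0; add g_3 = 20/9q² + 19/3q to the basis.

The other S-polynomials (S(f_1,g_3), S(f_2,g_3)) all reduce to 0 modulo the current basis, so we have a Gröbner basis.
Inter-reduce: drop elements whose leading term is divisible by another's, tail-reduce, and make monic.

G = {p - 10/3q - 1, q² + 57/20q}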